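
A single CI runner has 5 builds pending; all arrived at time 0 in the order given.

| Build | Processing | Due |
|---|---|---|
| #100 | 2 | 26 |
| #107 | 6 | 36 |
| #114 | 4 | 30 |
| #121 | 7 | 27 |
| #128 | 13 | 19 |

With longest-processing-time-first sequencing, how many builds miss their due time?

LPT (decreasing processing time): #128 #121 #107 #114 #100.
#128: 0→13, due 19, tardiness 0
#121: 13→20, due 27, tardiness 0
#107: 20→26, due 36, tardiness 0
#114: 26→30, due 30, tardiness 0
#100: 30→32, due 26, tardiness 6
Late builds: 1.

1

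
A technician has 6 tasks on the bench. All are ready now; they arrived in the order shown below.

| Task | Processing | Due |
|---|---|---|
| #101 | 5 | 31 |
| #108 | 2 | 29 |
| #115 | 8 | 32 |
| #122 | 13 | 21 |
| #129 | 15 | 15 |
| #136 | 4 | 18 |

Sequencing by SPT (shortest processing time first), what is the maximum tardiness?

32

SPT (increasing processing time): #108 #136 #101 #115 #122 #129.
#108: 0→2, due 29, tardiness 0
#136: 2→6, due 18, tardiness 0
#101: 6→11, due 31, tardiness 0
#115: 11→19, due 32, tardiness 0
#122: 19→32, due 21, tardiness 11
#129: 32→47, due 15, tardiness 32
Maximum = 32.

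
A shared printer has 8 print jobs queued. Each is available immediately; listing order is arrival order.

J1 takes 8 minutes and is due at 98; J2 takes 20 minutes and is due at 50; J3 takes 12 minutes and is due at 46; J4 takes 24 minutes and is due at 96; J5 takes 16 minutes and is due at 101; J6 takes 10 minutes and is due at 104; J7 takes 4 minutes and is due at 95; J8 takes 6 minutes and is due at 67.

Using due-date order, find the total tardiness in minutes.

EDD (increasing due date): J3 J2 J8 J7 J4 J1 J5 J6.
J3: 0→12, due 46, tardiness 0
J2: 12→32, due 50, tardiness 0
J8: 32→38, due 67, tardiness 0
J7: 38→42, due 95, tardiness 0
J4: 42→66, due 96, tardiness 0
J1: 66→74, due 98, tardiness 0
J5: 74→90, due 101, tardiness 0
J6: 90→100, due 104, tardiness 0
Sum = 0+0+0+0+0+0+0+0 = 0.

0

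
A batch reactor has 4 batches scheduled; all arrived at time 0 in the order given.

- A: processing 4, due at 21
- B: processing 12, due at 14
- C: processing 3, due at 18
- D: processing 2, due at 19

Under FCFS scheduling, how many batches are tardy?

3

FIFO (arrival order): A B C D.
A: 0→4, due 21, tardiness 0
B: 4→16, due 14, tardiness 2
C: 16→19, due 18, tardiness 1
D: 19→21, due 19, tardiness 2
Late batches: 3.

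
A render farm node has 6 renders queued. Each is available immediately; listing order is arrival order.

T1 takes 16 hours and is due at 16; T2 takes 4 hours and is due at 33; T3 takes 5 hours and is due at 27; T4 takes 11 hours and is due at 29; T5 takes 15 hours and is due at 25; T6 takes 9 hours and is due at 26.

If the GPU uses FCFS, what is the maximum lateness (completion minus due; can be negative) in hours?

FIFO (arrival order): T1 T2 T3 T4 T5 T6.
T1: 0→16, due 16, lateness 0
T2: 16→20, due 33, lateness -13
T3: 20→25, due 27, lateness -2
T4: 25→36, due 29, lateness 7
T5: 36→51, due 25, lateness 26
T6: 51→60, due 26, lateness 34
Maximum = 34.

34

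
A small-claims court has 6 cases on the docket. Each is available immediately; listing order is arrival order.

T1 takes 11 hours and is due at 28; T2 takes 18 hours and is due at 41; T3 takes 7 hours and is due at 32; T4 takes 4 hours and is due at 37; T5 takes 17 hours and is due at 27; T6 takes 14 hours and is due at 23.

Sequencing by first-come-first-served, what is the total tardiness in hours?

85

FIFO (arrival order): T1 T2 T3 T4 T5 T6.
T1: 0→11, due 28, tardiness 0
T2: 11→29, due 41, tardiness 0
T3: 29→36, due 32, tardiness 4
T4: 36→40, due 37, tardiness 3
T5: 40→57, due 27, tardiness 30
T6: 57→71, due 23, tardiness 48
Sum = 0+0+4+3+30+48 = 85.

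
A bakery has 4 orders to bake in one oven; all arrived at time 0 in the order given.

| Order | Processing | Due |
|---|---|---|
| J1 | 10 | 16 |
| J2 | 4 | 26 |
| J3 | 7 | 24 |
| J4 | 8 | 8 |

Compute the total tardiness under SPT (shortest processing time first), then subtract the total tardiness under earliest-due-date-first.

18

SPT (increasing processing time): J2 J3 J4 J1.
J2: 0→4, due 26, tardiness 0
J3: 4→11, due 24, tardiness 0
J4: 11→19, due 8, tardiness 11
J1: 19→29, due 16, tardiness 13
Sum = 0+0+11+13 = 24.
EDD (increasing due date): J4 J1 J3 J2.
J4: 0→8, due 8, tardiness 0
J1: 8→18, due 16, tardiness 2
J3: 18→25, due 24, tardiness 1
J2: 25→29, due 26, tardiness 3
Sum = 0+2+1+3 = 6.
Difference = 24 − 6 = 18.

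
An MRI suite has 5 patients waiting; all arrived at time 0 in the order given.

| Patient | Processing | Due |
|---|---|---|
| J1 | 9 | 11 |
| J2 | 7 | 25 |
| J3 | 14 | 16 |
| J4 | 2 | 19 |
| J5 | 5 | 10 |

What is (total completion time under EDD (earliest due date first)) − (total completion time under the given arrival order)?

-10

EDD (increasing due date): J5 J1 J3 J4 J2.
J5: 0→5
J1: 5→14
J3: 14→28
J4: 28→30
J2: 30→37
Sum = 5+14+28+30+37 = 114.
FIFO (arrival order): J1 J2 J3 J4 J5.
J1: 0→9
J2: 9→16
J3: 16→30
J4: 30→32
J5: 32→37
Sum = 9+16+30+32+37 = 124.
Difference = 114 − 124 = -10.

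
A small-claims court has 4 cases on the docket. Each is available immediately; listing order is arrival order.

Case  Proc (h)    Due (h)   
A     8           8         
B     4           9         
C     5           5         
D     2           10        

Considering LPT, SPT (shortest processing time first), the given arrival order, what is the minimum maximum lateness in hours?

9

LPT (decreasing processing time): A C B D.
A: 0→8, due 8, lateness 0
C: 8→13, due 5, lateness 8
B: 13→17, due 9, lateness 8
D: 17→19, due 10, lateness 9
Maximum = 9.
SPT (increasing processing time): D B C A.
D: 0→2, due 10, lateness -8
B: 2→6, due 9, lateness -3
C: 6→11, due 5, lateness 6
A: 11→19, due 8, lateness 11
Maximum = 11.
FIFO (arrival order): A B C D.
A: 0→8, due 8, lateness 0
B: 8→12, due 9, lateness 3
C: 12→17, due 5, lateness 12
D: 17→19, due 10, lateness 9
Maximum = 12.
LPT 9, SPT 11, FIFO 12 → minimum 9.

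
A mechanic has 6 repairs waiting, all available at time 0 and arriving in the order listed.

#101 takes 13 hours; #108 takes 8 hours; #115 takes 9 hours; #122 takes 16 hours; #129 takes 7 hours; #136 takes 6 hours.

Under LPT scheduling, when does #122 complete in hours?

LPT (decreasing processing time): #122 #101 #115 #108 #129 #136.
#122: 0→16

16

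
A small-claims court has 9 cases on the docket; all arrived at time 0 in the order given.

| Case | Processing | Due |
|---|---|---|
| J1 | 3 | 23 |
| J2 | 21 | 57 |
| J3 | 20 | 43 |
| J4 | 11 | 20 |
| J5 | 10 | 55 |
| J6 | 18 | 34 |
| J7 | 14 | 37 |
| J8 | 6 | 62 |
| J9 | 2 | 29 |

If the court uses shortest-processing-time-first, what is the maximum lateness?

48

SPT (increasing processing time): J9 J1 J8 J5 J4 J7 J6 J3 J2.
J9: 0→2, due 29, lateness -27
J1: 2→5, due 23, lateness -18
J8: 5→11, due 62, lateness -51
J5: 11→21, due 55, lateness -34
J4: 21→32, due 20, lateness 12
J7: 32→46, due 37, lateness 9
J6: 46→64, due 34, lateness 30
J3: 64→84, due 43, lateness 41
J2: 84→105, due 57, lateness 48
Maximum = 48.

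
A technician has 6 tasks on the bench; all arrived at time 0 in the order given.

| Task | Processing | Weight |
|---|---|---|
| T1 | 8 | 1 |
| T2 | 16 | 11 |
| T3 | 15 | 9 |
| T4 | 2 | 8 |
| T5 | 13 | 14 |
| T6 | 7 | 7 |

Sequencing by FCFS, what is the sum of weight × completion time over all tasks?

FIFO (arrival order): T1 T2 T3 T4 T5 T6.
T1: finishes 8, weight 1, w·C = 8
T2: finishes 24, weight 11, w·C = 264
T3: finishes 39, weight 9, w·C = 351
T4: finishes 41, weight 8, w·C = 328
T5: finishes 54, weight 14, w·C = 756
T6: finishes 61, weight 7, w·C = 427
Sum = 8+264+351+328+756+427 = 2134.

2134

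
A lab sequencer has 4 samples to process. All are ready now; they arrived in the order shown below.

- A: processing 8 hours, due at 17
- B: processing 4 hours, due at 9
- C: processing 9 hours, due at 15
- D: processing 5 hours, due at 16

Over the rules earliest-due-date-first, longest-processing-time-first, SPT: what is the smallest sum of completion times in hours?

EDD (increasing due date): B C D A.
B: 0→4
C: 4→13
D: 13→18
A: 18→26
Sum = 4+13+18+26 = 61.
LPT (decreasing processing time): C A D B.
C: 0→9
A: 9→17
D: 17→22
B: 22→26
Sum = 9+17+22+26 = 74.
SPT (increasing processing time): B D A C.
B: 0→4
D: 4→9
A: 9→17
C: 17→26
Sum = 4+9+17+26 = 56.
EDD 61, LPT 74, SPT 56 → minimum 56.

56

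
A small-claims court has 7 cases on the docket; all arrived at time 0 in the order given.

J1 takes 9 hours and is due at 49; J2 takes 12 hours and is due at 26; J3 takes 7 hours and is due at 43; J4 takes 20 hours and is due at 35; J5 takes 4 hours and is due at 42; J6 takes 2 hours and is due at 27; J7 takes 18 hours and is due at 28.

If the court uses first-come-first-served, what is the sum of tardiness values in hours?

FIFO (arrival order): J1 J2 J3 J4 J5 J6 J7.
J1: 0→9, due 49, tardiness 0
J2: 9→21, due 26, tardiness 0
J3: 21→28, due 43, tardiness 0
J4: 28→48, due 35, tardiness 13
J5: 48→52, due 42, tardiness 10
J6: 52→54, due 27, tardiness 27
J7: 54→72, due 28, tardiness 44
Sum = 0+0+0+13+10+27+44 = 94.

94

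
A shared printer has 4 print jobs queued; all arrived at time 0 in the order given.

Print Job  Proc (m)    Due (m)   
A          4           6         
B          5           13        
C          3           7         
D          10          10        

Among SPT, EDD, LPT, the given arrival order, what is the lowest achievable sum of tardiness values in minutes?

13

SPT (increasing processing time): C A B D.
C: 0→3, due 7, tardiness 0
A: 3→7, due 6, tardiness 1
B: 7→12, due 13, tardiness 0
D: 12→22, due 10, tardiness 12
Sum = 0+1+0+12 = 13.
EDD (increasing due date): A C D B.
A: 0→4, due 6, tardiness 0
C: 4→7, due 7, tardiness 0
D: 7→17, due 10, tardiness 7
B: 17→22, due 13, tardiness 9
Sum = 0+0+7+9 = 16.
LPT (decreasing processing time): D B A C.
D: 0→10, due 10, tardiness 0
B: 10→15, due 13, tardiness 2
A: 15→19, due 6, tardiness 13
C: 19→22, due 7, tardiness 15
Sum = 0+2+13+15 = 30.
FIFO (arrival order): A B C D.
A: 0→4, due 6, tardiness 0
B: 4→9, due 13, tardiness 0
C: 9→12, due 7, tardiness 5
D: 12→22, due 10, tardiness 12
Sum = 0+0+5+12 = 17.
SPT 13, EDD 16, LPT 30, FIFO 17 → minimum 13.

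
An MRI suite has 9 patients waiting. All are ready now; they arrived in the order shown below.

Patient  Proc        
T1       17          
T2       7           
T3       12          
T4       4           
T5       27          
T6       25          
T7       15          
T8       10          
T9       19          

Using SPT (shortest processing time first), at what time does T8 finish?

21

SPT (increasing processing time): T4 T2 T8 T3 T7 T1 T9 T6 T5.
T4: 0→4
T2: 4→11
T8: 11→21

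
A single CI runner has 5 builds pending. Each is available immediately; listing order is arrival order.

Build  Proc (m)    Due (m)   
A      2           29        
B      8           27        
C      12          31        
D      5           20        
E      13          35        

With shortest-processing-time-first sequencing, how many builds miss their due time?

SPT (increasing processing time): A D B C E.
A: 0→2, due 29, tardiness 0
D: 2→7, due 20, tardiness 0
B: 7→15, due 27, tardiness 0
C: 15→27, due 31, tardiness 0
E: 27→40, due 35, tardiness 5
Late builds: 1.

1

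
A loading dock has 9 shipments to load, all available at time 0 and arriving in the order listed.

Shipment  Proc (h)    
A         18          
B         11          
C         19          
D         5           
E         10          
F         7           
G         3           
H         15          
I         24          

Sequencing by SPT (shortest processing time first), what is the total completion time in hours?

407

SPT (increasing processing time): G D F E B H A C I.
G: 0→3
D: 3→8
F: 8→15
E: 15→25
B: 25→36
H: 36→51
A: 51→69
C: 69→88
I: 88→112
Sum = 3+8+15+25+36+51+69+88+112 = 407.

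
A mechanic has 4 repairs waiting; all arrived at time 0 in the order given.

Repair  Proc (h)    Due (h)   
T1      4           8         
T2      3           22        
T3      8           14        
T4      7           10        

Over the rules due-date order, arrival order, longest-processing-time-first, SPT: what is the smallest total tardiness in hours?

EDD (increasing due date): T1 T4 T3 T2.
T1: 0→4, due 8, tardiness 0
T4: 4→11, due 10, tardiness 1
T3: 11→19, due 14, tardiness 5
T2: 19→22, due 22, tardiness 0
Sum = 0+1+5+0 = 6.
FIFO (arrival order): T1 T2 T3 T4.
T1: 0→4, due 8, tardiness 0
T2: 4→7, due 22, tardiness 0
T3: 7→15, due 14, tardiness 1
T4: 15→22, due 10, tardiness 12
Sum = 0+0+1+12 = 13.
LPT (decreasing processing time): T3 T4 T1 T2.
T3: 0→8, due 14, tardiness 0
T4: 8→15, due 10, tardiness 5
T1: 15→19, due 8, tardiness 11
T2: 19→22, due 22, tardiness 0
Sum = 0+5+11+0 = 16.
SPT (increasing processing time): T2 T1 T4 T3.
T2: 0→3, due 22, tardiness 0
T1: 3→7, due 8, tardiness 0
T4: 7→14, due 10, tardiness 4
T3: 14→22, due 14, tardiness 8
Sum = 0+0+4+8 = 12.
EDD 6, FIFO 13, LPT 16, SPT 12 → minimum 6.

6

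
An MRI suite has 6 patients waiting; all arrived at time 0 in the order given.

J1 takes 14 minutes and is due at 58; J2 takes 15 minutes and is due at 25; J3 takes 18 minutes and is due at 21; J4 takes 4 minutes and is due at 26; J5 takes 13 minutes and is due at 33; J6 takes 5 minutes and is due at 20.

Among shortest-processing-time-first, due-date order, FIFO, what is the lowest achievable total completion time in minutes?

SPT (increasing processing time): J4 J6 J5 J1 J2 J3.
J4: 0→4
J6: 4→9
J5: 9→22
J1: 22→36
J2: 36→51
J3: 51→69
Sum = 4+9+22+36+51+69 = 191.
EDD (increasing due date): J6 J3 J2 J4 J5 J1.
J6: 0→5
J3: 5→23
J2: 23→38
J4: 38→42
J5: 42→55
J1: 55→69
Sum = 5+23+38+42+55+69 = 232.
FIFO (arrival order): J1 J2 J3 J4 J5 J6.
J1: 0→14
J2: 14→29
J3: 29→47
J4: 47→51
J5: 51→64
J6: 64→69
Sum = 14+29+47+51+64+69 = 274.
SPT 191, EDD 232, FIFO 274 → minimum 191.

191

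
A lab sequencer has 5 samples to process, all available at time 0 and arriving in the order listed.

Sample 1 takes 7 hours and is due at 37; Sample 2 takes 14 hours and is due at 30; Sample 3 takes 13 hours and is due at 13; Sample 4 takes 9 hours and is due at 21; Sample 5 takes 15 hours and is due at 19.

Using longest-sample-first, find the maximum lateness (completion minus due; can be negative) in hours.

30

LPT (decreasing processing time): Sample 5 Sample 2 Sample 3 Sample 4 Sample 1.
Sample 5: 0→15, due 19, lateness -4
Sample 2: 15→29, due 30, lateness -1
Sample 3: 29→42, due 13, lateness 29
Sample 4: 42→51, due 21, lateness 30
Sample 1: 51→58, due 37, lateness 21
Maximum = 30.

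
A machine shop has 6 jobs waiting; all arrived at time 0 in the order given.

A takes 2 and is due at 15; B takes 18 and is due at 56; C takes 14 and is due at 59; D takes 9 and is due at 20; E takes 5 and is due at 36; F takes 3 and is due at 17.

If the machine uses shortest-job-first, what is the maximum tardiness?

SPT (increasing processing time): A F E D C B.
A: 0→2, due 15, tardiness 0
F: 2→5, due 17, tardiness 0
E: 5→10, due 36, tardiness 0
D: 10→19, due 20, tardiness 0
C: 19→33, due 59, tardiness 0
B: 33→51, due 56, tardiness 0
Maximum = 0.

0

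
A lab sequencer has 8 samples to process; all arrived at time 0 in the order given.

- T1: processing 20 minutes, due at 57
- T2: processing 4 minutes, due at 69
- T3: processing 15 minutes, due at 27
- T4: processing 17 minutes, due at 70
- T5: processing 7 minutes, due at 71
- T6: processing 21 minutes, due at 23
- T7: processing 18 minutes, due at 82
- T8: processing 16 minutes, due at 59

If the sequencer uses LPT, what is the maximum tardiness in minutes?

LPT (decreasing processing time): T6 T1 T7 T4 T8 T3 T5 T2.
T6: 0→21, due 23, tardiness 0
T1: 21→41, due 57, tardiness 0
T7: 41→59, due 82, tardiness 0
T4: 59→76, due 70, tardiness 6
T8: 76→92, due 59, tardiness 33
T3: 92→107, due 27, tardiness 80
T5: 107→114, due 71, tardiness 43
T2: 114→118, due 69, tardiness 49
Maximum = 80.

80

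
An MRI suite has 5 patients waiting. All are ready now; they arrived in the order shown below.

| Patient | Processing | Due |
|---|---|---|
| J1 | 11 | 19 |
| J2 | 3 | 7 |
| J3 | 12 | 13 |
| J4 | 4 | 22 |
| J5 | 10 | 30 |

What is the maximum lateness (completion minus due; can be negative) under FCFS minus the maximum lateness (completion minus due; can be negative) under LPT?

FIFO (arrival order): J1 J2 J3 J4 J5.
J1: 0→11, due 19, lateness -8
J2: 11→14, due 7, lateness 7
J3: 14→26, due 13, lateness 13
J4: 26→30, due 22, lateness 8
J5: 30→40, due 30, lateness 10
Maximum = 13.
LPT (decreasing processing time): J3 J1 J5 J4 J2.
J3: 0→12, due 13, lateness -1
J1: 12→23, due 19, lateness 4
J5: 23→33, due 30, lateness 3
J4: 33→37, due 22, lateness 15
J2: 37→40, due 7, lateness 33
Maximum = 33.
Difference = 13 − 33 = -20.

-20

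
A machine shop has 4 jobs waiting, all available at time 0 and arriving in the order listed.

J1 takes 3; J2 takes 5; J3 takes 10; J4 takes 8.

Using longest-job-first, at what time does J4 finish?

LPT (decreasing processing time): J3 J4 J2 J1.
J3: 0→10
J4: 10→18

18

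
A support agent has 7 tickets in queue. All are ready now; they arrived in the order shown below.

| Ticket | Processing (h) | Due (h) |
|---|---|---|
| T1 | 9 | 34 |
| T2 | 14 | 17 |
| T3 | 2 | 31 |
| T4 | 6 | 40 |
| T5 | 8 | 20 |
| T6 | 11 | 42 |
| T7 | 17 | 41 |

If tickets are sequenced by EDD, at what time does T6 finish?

67

EDD (increasing due date): T2 T5 T3 T1 T4 T7 T6.
T2: 0→14
T5: 14→22
T3: 22→24
T1: 24→33
T4: 33→39
T7: 39→56
T6: 56→67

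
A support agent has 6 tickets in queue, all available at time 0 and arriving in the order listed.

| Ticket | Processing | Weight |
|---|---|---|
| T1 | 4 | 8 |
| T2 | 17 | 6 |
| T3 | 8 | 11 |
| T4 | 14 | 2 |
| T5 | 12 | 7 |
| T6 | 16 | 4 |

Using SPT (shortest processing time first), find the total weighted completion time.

SPT (increasing processing time): T1 T3 T5 T4 T6 T2.
T1: finishes 4, weight 8, w·C = 32
T3: finishes 12, weight 11, w·C = 132
T5: finishes 24, weight 7, w·C = 168
T4: finishes 38, weight 2, w·C = 76
T6: finishes 54, weight 4, w·C = 216
T2: finishes 71, weight 6, w·C = 426
Sum = 32+132+168+76+216+426 = 1050.

1050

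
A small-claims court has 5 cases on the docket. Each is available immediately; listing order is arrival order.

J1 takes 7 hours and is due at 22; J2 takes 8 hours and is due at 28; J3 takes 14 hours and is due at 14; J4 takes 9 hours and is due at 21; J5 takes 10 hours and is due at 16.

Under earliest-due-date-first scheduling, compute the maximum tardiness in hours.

20

EDD (increasing due date): J3 J5 J4 J1 J2.
J3: 0→14, due 14, tardiness 0
J5: 14→24, due 16, tardiness 8
J4: 24→33, due 21, tardiness 12
J1: 33→40, due 22, tardiness 18
J2: 40→48, due 28, tardiness 20
Maximum = 20.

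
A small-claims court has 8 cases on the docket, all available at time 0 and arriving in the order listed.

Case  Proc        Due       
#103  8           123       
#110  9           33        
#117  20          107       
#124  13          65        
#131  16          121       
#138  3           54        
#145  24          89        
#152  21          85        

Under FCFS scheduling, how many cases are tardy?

FIFO (arrival order): #103 #110 #117 #124 #131 #138 #145 #152.
#103: 0→8, due 123, tardiness 0
#110: 8→17, due 33, tardiness 0
#117: 17→37, due 107, tardiness 0
#124: 37→50, due 65, tardiness 0
#131: 50→66, due 121, tardiness 0
#138: 66→69, due 54, tardiness 15
#145: 69→93, due 89, tardiness 4
#152: 93→114, due 85, tardiness 29
Late cases: 3.

3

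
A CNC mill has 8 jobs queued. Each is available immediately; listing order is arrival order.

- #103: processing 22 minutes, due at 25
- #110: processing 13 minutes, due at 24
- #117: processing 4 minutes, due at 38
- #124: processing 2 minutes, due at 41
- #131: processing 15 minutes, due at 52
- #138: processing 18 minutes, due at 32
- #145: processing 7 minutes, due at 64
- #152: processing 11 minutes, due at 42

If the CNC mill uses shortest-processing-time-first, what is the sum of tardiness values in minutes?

118

SPT (increasing processing time): #124 #117 #145 #152 #110 #131 #138 #103.
#124: 0→2, due 41, tardiness 0
#117: 2→6, due 38, tardiness 0
#145: 6→13, due 64, tardiness 0
#152: 13→24, due 42, tardiness 0
#110: 24→37, due 24, tardiness 13
#131: 37→52, due 52, tardiness 0
#138: 52→70, due 32, tardiness 38
#103: 70→92, due 25, tardiness 67
Sum = 0+0+0+0+13+0+38+67 = 118.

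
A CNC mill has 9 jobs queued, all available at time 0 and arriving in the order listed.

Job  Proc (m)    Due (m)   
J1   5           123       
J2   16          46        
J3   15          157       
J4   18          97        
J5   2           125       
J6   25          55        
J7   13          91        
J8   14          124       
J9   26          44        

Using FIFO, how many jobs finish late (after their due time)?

3

FIFO (arrival order): J1 J2 J3 J4 J5 J6 J7 J8 J9.
J1: 0→5, due 123, tardiness 0
J2: 5→21, due 46, tardiness 0
J3: 21→36, due 157, tardiness 0
J4: 36→54, due 97, tardiness 0
J5: 54→56, due 125, tardiness 0
J6: 56→81, due 55, tardiness 26
J7: 81→94, due 91, tardiness 3
J8: 94→108, due 124, tardiness 0
J9: 108→134, due 44, tardiness 90
Late jobs: 3.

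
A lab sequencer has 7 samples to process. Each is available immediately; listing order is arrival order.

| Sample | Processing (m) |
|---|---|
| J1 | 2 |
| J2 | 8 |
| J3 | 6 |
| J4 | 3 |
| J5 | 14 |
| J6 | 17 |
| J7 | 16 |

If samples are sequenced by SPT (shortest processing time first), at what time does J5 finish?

33

SPT (increasing processing time): J1 J4 J3 J2 J5 J7 J6.
J1: 0→2
J4: 2→5
J3: 5→11
J2: 11→19
J5: 19→33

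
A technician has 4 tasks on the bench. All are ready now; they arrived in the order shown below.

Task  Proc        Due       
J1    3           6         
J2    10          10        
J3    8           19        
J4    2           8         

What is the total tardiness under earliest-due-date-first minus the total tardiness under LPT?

EDD (increasing due date): J1 J4 J2 J3.
J1: 0→3, due 6, tardiness 0
J4: 3→5, due 8, tardiness 0
J2: 5→15, due 10, tardiness 5
J3: 15→23, due 19, tardiness 4
Sum = 0+0+5+4 = 9.
LPT (decreasing processing time): J2 J3 J1 J4.
J2: 0→10, due 10, tardiness 0
J3: 10→18, due 19, tardiness 0
J1: 18→21, due 6, tardiness 15
J4: 21→23, due 8, tardiness 15
Sum = 0+0+15+15 = 30.
Difference = 9 − 30 = -21.

-21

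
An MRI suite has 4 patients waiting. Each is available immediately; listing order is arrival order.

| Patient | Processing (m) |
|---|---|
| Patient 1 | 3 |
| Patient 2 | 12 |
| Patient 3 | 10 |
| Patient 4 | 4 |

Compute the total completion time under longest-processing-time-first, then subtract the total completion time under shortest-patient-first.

33

LPT (decreasing processing time): Patient 2 Patient 3 Patient 4 Patient 1.
Patient 2: 0→12
Patient 3: 12→22
Patient 4: 22→26
Patient 1: 26→29
Sum = 12+22+26+29 = 89.
SPT (increasing processing time): Patient 1 Patient 4 Patient 3 Patient 2.
Patient 1: 0→3
Patient 4: 3→7
Patient 3: 7→17
Patient 2: 17→29
Sum = 3+7+17+29 = 56.
Difference = 89 − 56 = 33.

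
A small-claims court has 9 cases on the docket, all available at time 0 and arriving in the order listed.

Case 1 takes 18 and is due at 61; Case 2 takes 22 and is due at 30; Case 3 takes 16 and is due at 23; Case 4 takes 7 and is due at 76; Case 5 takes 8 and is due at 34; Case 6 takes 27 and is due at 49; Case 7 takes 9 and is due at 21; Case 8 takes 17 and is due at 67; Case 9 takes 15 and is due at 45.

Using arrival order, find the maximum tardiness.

94

FIFO (arrival order): Case 1 Case 2 Case 3 Case 4 Case 5 Case 6 Case 7 Case 8 Case 9.
Case 1: 0→18, due 61, tardiness 0
Case 2: 18→40, due 30, tardiness 10
Case 3: 40→56, due 23, tardiness 33
Case 4: 56→63, due 76, tardiness 0
Case 5: 63→71, due 34, tardiness 37
Case 6: 71→98, due 49, tardiness 49
Case 7: 98→107, due 21, tardiness 86
Case 8: 107→124, due 67, tardiness 57
Case 9: 124→139, due 45, tardiness 94
Maximum = 94.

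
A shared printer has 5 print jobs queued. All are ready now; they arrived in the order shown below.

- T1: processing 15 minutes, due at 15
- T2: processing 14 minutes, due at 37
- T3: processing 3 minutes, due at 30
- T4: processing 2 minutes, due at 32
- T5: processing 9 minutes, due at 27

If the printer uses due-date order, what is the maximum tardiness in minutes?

6

EDD (increasing due date): T1 T5 T3 T4 T2.
T1: 0→15, due 15, tardiness 0
T5: 15→24, due 27, tardiness 0
T3: 24→27, due 30, tardiness 0
T4: 27→29, due 32, tardiness 0
T2: 29→43, due 37, tardiness 6
Maximum = 6.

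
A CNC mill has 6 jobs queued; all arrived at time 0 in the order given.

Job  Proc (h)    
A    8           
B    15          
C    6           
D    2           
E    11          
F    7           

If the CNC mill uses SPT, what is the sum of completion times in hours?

SPT (increasing processing time): D C F A E B.
D: 0→2
C: 2→8
F: 8→15
A: 15→23
E: 23→34
B: 34→49
Sum = 2+8+15+23+34+49 = 131.

131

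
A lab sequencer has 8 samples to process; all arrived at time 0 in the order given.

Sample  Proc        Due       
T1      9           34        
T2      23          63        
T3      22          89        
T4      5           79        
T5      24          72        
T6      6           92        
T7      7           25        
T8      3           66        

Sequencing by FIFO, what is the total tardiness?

115

FIFO (arrival order): T1 T2 T3 T4 T5 T6 T7 T8.
T1: 0→9, due 34, tardiness 0
T2: 9→32, due 63, tardiness 0
T3: 32→54, due 89, tardiness 0
T4: 54→59, due 79, tardiness 0
T5: 59→83, due 72, tardiness 11
T6: 83→89, due 92, tardiness 0
T7: 89→96, due 25, tardiness 71
T8: 96→99, due 66, tardiness 33
Sum = 0+0+0+0+11+0+71+33 = 115.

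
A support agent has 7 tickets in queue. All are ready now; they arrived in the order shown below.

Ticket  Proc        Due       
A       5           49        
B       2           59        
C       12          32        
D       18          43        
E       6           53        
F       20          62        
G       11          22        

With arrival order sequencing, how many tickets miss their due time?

FIFO (arrival order): A B C D E F G.
A: 0→5, due 49, tardiness 0
B: 5→7, due 59, tardiness 0
C: 7→19, due 32, tardiness 0
D: 19→37, due 43, tardiness 0
E: 37→43, due 53, tardiness 0
F: 43→63, due 62, tardiness 1
G: 63→74, due 22, tardiness 52
Late tickets: 2.

2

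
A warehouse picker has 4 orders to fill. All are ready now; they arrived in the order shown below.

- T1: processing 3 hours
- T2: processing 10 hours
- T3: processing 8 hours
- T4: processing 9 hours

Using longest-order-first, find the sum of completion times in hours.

86

LPT (decreasing processing time): T2 T4 T3 T1.
T2: 0→10
T4: 10→19
T3: 19→27
T1: 27→30
Sum = 10+19+27+30 = 86.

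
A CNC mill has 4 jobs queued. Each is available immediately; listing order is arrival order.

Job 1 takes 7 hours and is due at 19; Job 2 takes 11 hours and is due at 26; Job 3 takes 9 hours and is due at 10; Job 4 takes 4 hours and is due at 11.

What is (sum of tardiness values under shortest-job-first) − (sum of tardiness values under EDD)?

SPT (increasing processing time): Job 4 Job 1 Job 3 Job 2.
Job 4: 0→4, due 11, tardiness 0
Job 1: 4→11, due 19, tardiness 0
Job 3: 11→20, due 10, tardiness 10
Job 2: 20→31, due 26, tardiness 5
Sum = 0+0+10+5 = 15.
EDD (increasing due date): Job 3 Job 4 Job 1 Job 2.
Job 3: 0→9, due 10, tardiness 0
Job 4: 9→13, due 11, tardiness 2
Job 1: 13→20, due 19, tardiness 1
Job 2: 20→31, due 26, tardiness 5
Sum = 0+2+1+5 = 8.
Difference = 15 − 8 = 7.

7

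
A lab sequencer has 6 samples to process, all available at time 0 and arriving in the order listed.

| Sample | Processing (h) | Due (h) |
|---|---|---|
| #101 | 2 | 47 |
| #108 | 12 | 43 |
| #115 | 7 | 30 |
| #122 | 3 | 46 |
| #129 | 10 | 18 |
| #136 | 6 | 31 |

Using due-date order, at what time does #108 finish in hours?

EDD (increasing due date): #129 #115 #136 #108 #122 #101.
#129: 0→10
#115: 10→17
#136: 17→23
#108: 23→35

35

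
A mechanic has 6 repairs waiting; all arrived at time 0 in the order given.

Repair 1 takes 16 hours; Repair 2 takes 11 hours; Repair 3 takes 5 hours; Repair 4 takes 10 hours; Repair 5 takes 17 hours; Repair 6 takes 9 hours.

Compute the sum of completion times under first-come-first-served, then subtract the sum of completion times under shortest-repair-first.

47

FIFO (arrival order): Repair 1 Repair 2 Repair 3 Repair 4 Repair 5 Repair 6.
Repair 1: 0→16
Repair 2: 16→27
Repair 3: 27→32
Repair 4: 32→42
Repair 5: 42→59
Repair 6: 59→68
Sum = 16+27+32+42+59+68 = 244.
SPT (increasing processing time): Repair 3 Repair 6 Repair 4 Repair 2 Repair 1 Repair 5.
Repair 3: 0→5
Repair 6: 5→14
Repair 4: 14→24
Repair 2: 24→35
Repair 1: 35→51
Repair 5: 51→68
Sum = 5+14+24+35+51+68 = 197.
Difference = 244 − 197 = 47.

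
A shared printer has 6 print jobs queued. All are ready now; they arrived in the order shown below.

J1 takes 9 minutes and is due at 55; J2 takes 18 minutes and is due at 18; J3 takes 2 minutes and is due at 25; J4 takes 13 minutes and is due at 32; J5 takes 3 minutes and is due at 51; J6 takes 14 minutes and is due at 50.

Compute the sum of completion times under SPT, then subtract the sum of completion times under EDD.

-79

SPT (increasing processing time): J3 J5 J1 J4 J6 J2.
J3: 0→2
J5: 2→5
J1: 5→14
J4: 14→27
J6: 27→41
J2: 41→59
Sum = 2+5+14+27+41+59 = 148.
EDD (increasing due date): J2 J3 J4 J6 J5 J1.
J2: 0→18
J3: 18→20
J4: 20→33
J6: 33→47
J5: 47→50
J1: 50→59
Sum = 18+20+33+47+50+59 = 227.
Difference = 148 − 227 = -79.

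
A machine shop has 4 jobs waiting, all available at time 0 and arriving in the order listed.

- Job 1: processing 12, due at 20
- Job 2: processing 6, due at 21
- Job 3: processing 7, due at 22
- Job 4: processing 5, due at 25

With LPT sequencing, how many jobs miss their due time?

2

LPT (decreasing processing time): Job 1 Job 3 Job 2 Job 4.
Job 1: 0→12, due 20, tardiness 0
Job 3: 12→19, due 22, tardiness 0
Job 2: 19→25, due 21, tardiness 4
Job 4: 25→30, due 25, tardiness 5
Late jobs: 2.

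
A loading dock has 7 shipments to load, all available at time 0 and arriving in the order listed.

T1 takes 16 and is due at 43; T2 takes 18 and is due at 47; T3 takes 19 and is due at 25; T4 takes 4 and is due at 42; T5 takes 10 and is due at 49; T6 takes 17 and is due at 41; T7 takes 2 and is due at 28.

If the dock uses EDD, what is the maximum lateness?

37

EDD (increasing due date): T3 T7 T6 T4 T1 T2 T5.
T3: 0→19, due 25, lateness -6
T7: 19→21, due 28, lateness -7
T6: 21→38, due 41, lateness -3
T4: 38→42, due 42, lateness 0
T1: 42→58, due 43, lateness 15
T2: 58→76, due 47, lateness 29
T5: 76→86, due 49, lateness 37
Maximum = 37.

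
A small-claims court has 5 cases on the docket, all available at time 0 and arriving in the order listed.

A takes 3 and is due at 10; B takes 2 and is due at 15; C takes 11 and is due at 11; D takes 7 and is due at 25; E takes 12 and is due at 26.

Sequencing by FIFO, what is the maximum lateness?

9

FIFO (arrival order): A B C D E.
A: 0→3, due 10, lateness -7
B: 3→5, due 15, lateness -10
C: 5→16, due 11, lateness 5
D: 16→23, due 25, lateness -2
E: 23→35, due 26, lateness 9
Maximum = 9.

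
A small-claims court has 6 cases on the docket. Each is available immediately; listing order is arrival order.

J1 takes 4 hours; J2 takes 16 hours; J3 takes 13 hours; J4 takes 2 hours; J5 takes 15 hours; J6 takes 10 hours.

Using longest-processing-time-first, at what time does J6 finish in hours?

LPT (decreasing processing time): J2 J5 J3 J6 J1 J4.
J2: 0→16
J5: 16→31
J3: 31→44
J6: 44→54

54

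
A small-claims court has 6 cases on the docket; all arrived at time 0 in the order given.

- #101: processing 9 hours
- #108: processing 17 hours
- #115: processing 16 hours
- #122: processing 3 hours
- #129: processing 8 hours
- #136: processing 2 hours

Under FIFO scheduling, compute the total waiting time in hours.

FIFO (arrival order): #101 #108 #115 #122 #129 #136.
#101: waits 0, runs 0→9
#108: waits 9, runs 9→26
#115: waits 26, runs 26→42
#122: waits 42, runs 42→45
#129: waits 45, runs 45→53
#136: waits 53, runs 53→55
Sum = 0+9+26+42+45+53 = 175.

175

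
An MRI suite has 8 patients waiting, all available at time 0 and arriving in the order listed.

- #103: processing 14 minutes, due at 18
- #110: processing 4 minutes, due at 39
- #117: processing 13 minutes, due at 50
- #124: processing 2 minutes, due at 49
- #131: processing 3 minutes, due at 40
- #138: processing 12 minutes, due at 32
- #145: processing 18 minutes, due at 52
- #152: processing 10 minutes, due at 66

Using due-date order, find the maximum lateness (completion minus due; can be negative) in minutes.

14

EDD (increasing due date): #103 #138 #110 #131 #124 #117 #145 #152.
#103: 0→14, due 18, lateness -4
#138: 14→26, due 32, lateness -6
#110: 26→30, due 39, lateness -9
#131: 30→33, due 40, lateness -7
#124: 33→35, due 49, lateness -14
#117: 35→48, due 50, lateness -2
#145: 48→66, due 52, lateness 14
#152: 66→76, due 66, lateness 10
Maximum = 14.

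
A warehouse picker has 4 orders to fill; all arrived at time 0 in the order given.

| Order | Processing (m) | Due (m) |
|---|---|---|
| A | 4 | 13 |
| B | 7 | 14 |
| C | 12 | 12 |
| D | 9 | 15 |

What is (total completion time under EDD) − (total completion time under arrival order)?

13

EDD (increasing due date): C A B D.
C: 0→12
A: 12→16
B: 16→23
D: 23→32
Sum = 12+16+23+32 = 83.
FIFO (arrival order): A B C D.
A: 0→4
B: 4→11
C: 11→23
D: 23→32
Sum = 4+11+23+32 = 70.
Difference = 83 − 70 = 13.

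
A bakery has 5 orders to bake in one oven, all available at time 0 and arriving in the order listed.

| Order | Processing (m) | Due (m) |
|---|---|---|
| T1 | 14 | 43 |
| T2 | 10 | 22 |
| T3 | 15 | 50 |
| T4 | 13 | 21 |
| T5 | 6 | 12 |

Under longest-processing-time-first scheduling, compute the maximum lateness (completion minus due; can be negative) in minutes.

46

LPT (decreasing processing time): T3 T1 T4 T2 T5.
T3: 0→15, due 50, lateness -35
T1: 15→29, due 43, lateness -14
T4: 29→42, due 21, lateness 21
T2: 42→52, due 22, lateness 30
T5: 52→58, due 12, lateness 46
Maximum = 46.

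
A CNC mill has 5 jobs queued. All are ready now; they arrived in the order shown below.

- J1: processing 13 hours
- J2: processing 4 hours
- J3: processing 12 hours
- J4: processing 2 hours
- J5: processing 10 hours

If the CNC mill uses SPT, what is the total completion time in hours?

93

SPT (increasing processing time): J4 J2 J5 J3 J1.
J4: 0→2
J2: 2→6
J5: 6→16
J3: 16→28
J1: 28→41
Sum = 2+6+16+28+41 = 93.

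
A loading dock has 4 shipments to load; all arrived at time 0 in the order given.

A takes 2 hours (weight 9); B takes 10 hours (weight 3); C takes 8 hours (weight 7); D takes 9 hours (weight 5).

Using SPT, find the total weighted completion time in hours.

SPT (increasing processing time): A C D B.
A: finishes 2, weight 9, w·C = 18
C: finishes 10, weight 7, w·C = 70
D: finishes 19, weight 5, w·C = 95
B: finishes 29, weight 3, w·C = 87
Sum = 18+70+95+87 = 270.

270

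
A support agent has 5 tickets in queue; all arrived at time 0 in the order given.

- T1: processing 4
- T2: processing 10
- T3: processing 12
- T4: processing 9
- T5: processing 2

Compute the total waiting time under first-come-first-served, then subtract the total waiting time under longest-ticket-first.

-21

FIFO (arrival order): T1 T2 T3 T4 T5.
T1: waits 0, runs 0→4
T2: waits 4, runs 4→14
T3: waits 14, runs 14→26
T4: waits 26, runs 26→35
T5: waits 35, runs 35→37
Sum = 0+4+14+26+35 = 79.
LPT (decreasing processing time): T3 T2 T4 T1 T5.
T3: waits 0, runs 0→12
T2: waits 12, runs 12→22
T4: waits 22, runs 22→31
T1: waits 31, runs 31→35
T5: waits 35, runs 35→37
Sum = 0+12+22+31+35 = 100.
Difference = 79 − 100 = -21.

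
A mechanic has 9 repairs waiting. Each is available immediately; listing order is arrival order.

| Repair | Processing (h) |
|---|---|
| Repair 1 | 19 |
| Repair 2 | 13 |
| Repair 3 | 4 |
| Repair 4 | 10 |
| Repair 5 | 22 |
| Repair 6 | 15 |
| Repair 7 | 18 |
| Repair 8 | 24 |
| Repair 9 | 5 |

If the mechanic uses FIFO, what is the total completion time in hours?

FIFO (arrival order): Repair 1 Repair 2 Repair 3 Repair 4 Repair 5 Repair 6 Repair 7 Repair 8 Repair 9.
Repair 1: 0→19
Repair 2: 19→32
Repair 3: 32→36
Repair 4: 36→46
Repair 5: 46→68
Repair 6: 68→83
Repair 7: 83→101
Repair 8: 101→125
Repair 9: 125→130
Sum = 19+32+36+46+68+83+101+125+130 = 640.

640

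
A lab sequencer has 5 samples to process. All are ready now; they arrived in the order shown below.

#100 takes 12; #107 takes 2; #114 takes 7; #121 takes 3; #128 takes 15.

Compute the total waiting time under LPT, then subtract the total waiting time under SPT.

LPT (decreasing processing time): #128 #100 #114 #121 #107.
#128: waits 0, runs 0→15
#100: waits 15, runs 15→27
#114: waits 27, runs 27→34
#121: waits 34, runs 34→37
#107: waits 37, runs 37→39
Sum = 0+15+27+34+37 = 113.
SPT (increasing processing time): #107 #121 #114 #100 #128.
#107: waits 0, runs 0→2
#121: waits 2, runs 2→5
#114: waits 5, runs 5→12
#100: waits 12, runs 12→24
#128: waits 24, runs 24→39
Sum = 0+2+5+12+24 = 43.
Difference = 113 − 43 = 70.

70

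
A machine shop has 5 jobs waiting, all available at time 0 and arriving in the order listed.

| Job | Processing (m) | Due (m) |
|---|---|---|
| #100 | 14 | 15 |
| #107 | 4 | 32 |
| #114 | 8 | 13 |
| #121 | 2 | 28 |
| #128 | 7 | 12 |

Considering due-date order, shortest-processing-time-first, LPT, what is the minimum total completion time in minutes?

77

EDD (increasing due date): #128 #114 #100 #121 #107.
#128: 0→7
#114: 7→15
#100: 15→29
#121: 29→31
#107: 31→35
Sum = 7+15+29+31+35 = 117.
SPT (increasing processing time): #121 #107 #128 #114 #100.
#121: 0→2
#107: 2→6
#128: 6→13
#114: 13→21
#100: 21→35
Sum = 2+6+13+21+35 = 77.
LPT (decreasing processing time): #100 #114 #128 #107 #121.
#100: 0→14
#114: 14→22
#128: 22→29
#107: 29→33
#121: 33→35
Sum = 14+22+29+33+35 = 133.
EDD 117, SPT 77, LPT 133 → minimum 77.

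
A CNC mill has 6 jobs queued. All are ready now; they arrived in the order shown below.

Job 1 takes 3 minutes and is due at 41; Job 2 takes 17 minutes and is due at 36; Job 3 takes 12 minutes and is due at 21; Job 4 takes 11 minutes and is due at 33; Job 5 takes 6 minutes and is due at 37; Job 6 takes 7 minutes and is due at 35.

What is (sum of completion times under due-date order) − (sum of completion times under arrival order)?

EDD (increasing due date): Job 3 Job 4 Job 6 Job 2 Job 5 Job 1.
Job 3: 0→12
Job 4: 12→23
Job 6: 23→30
Job 2: 30→47
Job 5: 47→53
Job 1: 53→56
Sum = 12+23+30+47+53+56 = 221.
FIFO (arrival order): Job 1 Job 2 Job 3 Job 4 Job 5 Job 6.
Job 1: 0→3
Job 2: 3→20
Job 3: 20→32
Job 4: 32→43
Job 5: 43→49
Job 6: 49→56
Sum = 3+20+32+43+49+56 = 203.
Difference = 221 − 203 = 18.

18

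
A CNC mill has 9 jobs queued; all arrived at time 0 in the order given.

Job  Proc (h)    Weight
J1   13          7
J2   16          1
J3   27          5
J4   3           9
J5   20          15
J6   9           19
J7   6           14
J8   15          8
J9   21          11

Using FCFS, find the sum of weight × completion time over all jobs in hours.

7406

FIFO (arrival order): J1 J2 J3 J4 J5 J6 J7 J8 J9.
J1: finishes 13, weight 7, w·C = 91
J2: finishes 29, weight 1, w·C = 29
J3: finishes 56, weight 5, w·C = 280
J4: finishes 59, weight 9, w·C = 531
J5: finishes 79, weight 15, w·C = 1185
J6: finishes 88, weight 19, w·C = 1672
J7: finishes 94, weight 14, w·C = 1316
J8: finishes 109, weight 8, w·C = 872
J9: finishes 130, weight 11, w·C = 1430
Sum = 91+29+280+531+1185+1672+1316+872+1430 = 7406.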